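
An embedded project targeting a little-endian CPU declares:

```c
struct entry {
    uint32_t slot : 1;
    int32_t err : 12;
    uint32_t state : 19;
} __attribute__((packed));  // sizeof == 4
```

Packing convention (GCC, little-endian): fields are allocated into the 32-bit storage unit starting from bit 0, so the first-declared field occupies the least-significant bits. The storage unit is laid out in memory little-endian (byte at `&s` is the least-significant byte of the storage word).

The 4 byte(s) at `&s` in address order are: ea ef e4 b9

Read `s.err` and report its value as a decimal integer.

[0]=0xea [1]=0xef [2]=0xe4 [3]=0xb9 (little-endian) → word 0xb9e4efea
slot:1 @ bit 0 → (0xb9e4efea>>0)&0x1 = 0x0
err:12 @ bit 1 → (0xb9e4efea>>1)&0xfff = 0x7f5  ←
state:19 @ bit 13 → (0xb9e4efea>>13)&0x7ffff = 0x5cf27
err signed 12b, MSB=0: value = 2037

2037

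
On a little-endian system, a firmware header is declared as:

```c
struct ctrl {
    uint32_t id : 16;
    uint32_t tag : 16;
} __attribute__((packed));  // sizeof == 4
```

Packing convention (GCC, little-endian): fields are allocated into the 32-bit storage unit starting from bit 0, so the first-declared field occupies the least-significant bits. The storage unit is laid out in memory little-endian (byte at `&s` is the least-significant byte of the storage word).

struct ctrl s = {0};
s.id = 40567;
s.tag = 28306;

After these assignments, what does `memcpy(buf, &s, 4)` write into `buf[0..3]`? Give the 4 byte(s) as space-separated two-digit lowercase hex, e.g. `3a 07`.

77 9e 92 6e

id (16b) val=40567 bits=0x9e77 at bit 0: 0x00009e77
tag (16b) val=28306 bits=0x6e92 at bit 16: 0x6e929e77
word = 0x6e929e77 → little-endian bytes:
  [0]=0x77  [1]=0x9e  [2]=0x92  [3]=0x6e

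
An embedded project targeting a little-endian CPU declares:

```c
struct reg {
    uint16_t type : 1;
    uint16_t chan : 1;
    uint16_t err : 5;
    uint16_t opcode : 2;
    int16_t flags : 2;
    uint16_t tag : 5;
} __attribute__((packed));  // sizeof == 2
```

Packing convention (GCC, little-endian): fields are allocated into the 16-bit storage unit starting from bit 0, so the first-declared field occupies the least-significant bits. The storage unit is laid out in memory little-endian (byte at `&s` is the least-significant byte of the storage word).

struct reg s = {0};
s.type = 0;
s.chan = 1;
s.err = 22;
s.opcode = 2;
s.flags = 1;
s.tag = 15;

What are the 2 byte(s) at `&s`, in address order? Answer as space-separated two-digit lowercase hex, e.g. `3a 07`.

5a 7b

type:1 = 0 → 0x0 << 0 → word 0x0000
chan:1 = 1 → 0x1 << 1 → word 0x0002
err:5 = 22 → 0x16 << 2 → word 0x005a
opcode:2 = 2 → 0x2 << 7 → word 0x015a
flags:2 = 1 → 0x1 << 9 → word 0x035a
tag:5 = 15 → 0xf << 11 → word 0x7b5a
word = 0x7b5a → little-endian bytes:
  [0]=0x5a  [1]=0x7b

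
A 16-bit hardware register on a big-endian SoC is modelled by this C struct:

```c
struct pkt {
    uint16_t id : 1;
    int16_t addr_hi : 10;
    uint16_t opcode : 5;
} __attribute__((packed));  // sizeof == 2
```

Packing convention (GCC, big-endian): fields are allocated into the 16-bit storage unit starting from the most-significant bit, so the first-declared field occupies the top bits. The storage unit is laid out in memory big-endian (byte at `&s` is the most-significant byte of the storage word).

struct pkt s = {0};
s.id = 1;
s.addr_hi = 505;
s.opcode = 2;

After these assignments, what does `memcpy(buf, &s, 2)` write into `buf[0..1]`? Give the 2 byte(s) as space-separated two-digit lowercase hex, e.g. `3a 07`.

bf 22

[15+:1] id=1 & 0x1 = 0x1; word=0x8000
[5+:10] addr_hi=505 & 0x3ff = 0x1f9; word=0xbf20
[0+:5] opcode=2 & 0x1f = 0x2; word=0xbf22
word = 0xbf22 → big-endian bytes:
  [0]=0xbf  [1]=0x22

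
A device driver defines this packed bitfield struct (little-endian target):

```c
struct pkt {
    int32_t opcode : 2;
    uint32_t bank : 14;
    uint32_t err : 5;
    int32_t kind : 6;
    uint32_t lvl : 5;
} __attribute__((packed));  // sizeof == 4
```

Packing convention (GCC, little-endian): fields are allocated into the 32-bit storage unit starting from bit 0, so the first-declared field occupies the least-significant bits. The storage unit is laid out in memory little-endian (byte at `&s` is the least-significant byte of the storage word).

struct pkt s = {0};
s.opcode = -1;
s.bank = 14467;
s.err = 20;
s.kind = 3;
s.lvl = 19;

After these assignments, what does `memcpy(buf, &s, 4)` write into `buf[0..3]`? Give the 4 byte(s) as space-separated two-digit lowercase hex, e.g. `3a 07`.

0f e2 74 98

opcode (2b) val=-1 bits=0x3 at bit 0: 0x00000003
bank (14b) val=14467 bits=0x3883 at bit 2: 0x0000e20f
err (5b) val=20 bits=0x14 at bit 16: 0x0014e20f
kind (6b) val=3 bits=0x3 at bit 21: 0x0074e20f
lvl (5b) val=19 bits=0x13 at bit 27: 0x9874e20f
word = 0x9874e20f → little-endian bytes:
  [0]=0x0f  [1]=0xe2  [2]=0x74  [3]=0x98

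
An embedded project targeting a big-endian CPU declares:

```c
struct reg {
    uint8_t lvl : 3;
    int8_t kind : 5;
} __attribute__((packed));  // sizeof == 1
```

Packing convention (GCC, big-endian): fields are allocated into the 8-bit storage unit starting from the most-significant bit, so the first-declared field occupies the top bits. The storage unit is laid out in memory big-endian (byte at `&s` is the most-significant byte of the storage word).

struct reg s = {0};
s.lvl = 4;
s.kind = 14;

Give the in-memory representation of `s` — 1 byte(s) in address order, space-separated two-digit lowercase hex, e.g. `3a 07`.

lvl:3 = 4 → 0x4 << 5 → word 0x80
kind:5 = 14 → 0xe << 0 → word 0x8e
word = 0x8e → big-endian bytes:
  [0]=0x8e

8e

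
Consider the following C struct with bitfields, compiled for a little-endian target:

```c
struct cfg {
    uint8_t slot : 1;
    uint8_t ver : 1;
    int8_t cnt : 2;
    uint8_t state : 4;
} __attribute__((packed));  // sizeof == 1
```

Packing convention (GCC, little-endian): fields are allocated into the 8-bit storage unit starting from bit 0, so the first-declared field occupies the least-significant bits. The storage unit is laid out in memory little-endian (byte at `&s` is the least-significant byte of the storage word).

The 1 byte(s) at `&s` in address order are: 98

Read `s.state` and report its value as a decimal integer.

9

[0]=0x98 (little-endian) → word 0x98
slot [0+:1] = (word>>0) & 0x1 = 0
ver [1+:1] = (word>>1) & 0x1 = 0
cnt [2+:2] = (word>>2) & 0x3 = 2
state [4+:4] = (word>>4) & 0xf = 9  ←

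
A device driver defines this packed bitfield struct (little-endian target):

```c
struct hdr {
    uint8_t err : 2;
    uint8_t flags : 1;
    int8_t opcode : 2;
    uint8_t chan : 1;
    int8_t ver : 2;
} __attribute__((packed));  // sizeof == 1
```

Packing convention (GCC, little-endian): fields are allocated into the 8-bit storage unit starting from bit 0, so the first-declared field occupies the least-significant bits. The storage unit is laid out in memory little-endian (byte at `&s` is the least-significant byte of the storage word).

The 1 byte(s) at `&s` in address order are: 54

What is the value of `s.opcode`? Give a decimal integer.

[0]=0x54 (little-endian) → word 0x54
err [0+:2] = (word>>0) & 0x3 = 0
flags [2+:1] = (word>>2) & 0x1 = 1
opcode [3+:2] = (word>>3) & 0x3 = 2  ←
chan [5+:1] = (word>>5) & 0x1 = 0
ver [6+:2] = (word>>6) & 0x3 = 1
opcode signed 2b, MSB=1: 2 - 4 = -2

-2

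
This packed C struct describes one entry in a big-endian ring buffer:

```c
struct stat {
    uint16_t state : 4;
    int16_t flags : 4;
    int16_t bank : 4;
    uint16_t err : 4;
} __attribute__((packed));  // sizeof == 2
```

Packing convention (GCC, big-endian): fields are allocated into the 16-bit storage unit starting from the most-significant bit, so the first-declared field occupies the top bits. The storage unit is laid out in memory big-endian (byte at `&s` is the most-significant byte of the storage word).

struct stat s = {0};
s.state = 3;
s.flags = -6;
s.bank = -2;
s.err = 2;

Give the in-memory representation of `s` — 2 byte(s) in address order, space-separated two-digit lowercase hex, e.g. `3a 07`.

state (4b) val=3 bits=0x3 at bit 12: 0x3000
flags (4b) val=-6 bits=0xa at bit 8: 0x3a00
bank (4b) val=-2 bits=0xe at bit 4: 0x3ae0
err (4b) val=2 bits=0x2 at bit 0: 0x3ae2
word = 0x3ae2 → big-endian bytes:
  [0]=0x3a  [1]=0xe2

3a e2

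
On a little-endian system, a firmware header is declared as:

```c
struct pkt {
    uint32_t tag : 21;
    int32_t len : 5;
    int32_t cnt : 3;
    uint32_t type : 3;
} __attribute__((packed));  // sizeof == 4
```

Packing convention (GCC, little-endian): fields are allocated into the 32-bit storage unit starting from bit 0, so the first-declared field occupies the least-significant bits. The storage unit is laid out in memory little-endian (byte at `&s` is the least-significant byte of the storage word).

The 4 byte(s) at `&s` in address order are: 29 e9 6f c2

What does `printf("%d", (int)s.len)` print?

[0]=0x29 [1]=0xe9 [2]=0x6f [3]=0xc2 (little-endian) → word 0xc26fe929
tag:21 @ bit 0 → (0xc26fe929>>0)&0x1fffff = 0xfe929
len:5 @ bit 21 → (0xc26fe929>>21)&0x1f = 0x13  ←
cnt:3 @ bit 26 → (0xc26fe929>>26)&0x7 = 0x0
type:3 @ bit 29 → (0xc26fe929>>29)&0x7 = 0x6
len signed 5b, MSB=1: 19 - 32 = -13

-13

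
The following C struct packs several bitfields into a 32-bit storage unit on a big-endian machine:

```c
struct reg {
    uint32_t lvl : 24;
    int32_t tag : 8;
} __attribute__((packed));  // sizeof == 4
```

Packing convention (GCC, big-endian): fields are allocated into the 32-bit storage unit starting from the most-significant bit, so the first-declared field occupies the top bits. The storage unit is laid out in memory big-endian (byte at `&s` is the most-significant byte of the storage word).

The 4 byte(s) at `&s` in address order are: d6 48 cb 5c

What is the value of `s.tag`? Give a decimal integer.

[0]=0xd6 [1]=0x48 [2]=0xcb [3]=0x5c (big-endian) → word 0xd648cb5c
lvl [8+:24] = (word>>8) & 0xffffff = 14043339
tag [0+:8] = (word>>0) & 0xff = 92  ←
tag signed 8b, MSB=0: value = 92

92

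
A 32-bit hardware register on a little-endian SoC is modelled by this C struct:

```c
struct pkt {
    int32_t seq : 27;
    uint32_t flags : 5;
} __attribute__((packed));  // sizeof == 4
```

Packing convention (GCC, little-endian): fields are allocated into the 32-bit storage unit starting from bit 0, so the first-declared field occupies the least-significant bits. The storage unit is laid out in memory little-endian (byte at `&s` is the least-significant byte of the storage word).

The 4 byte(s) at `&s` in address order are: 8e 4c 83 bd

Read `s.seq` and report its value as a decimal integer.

[0]=0x8e [1]=0x4c [2]=0x83 [3]=0xbd (little-endian) → word 0xbd834c8e
seq [0+:27] = (word>>0) & 0x7ffffff = 92490894  ←
flags [27+:5] = (word>>27) & 0x1f = 23
seq signed 27b, MSB=1: 92490894 - 134217728 = -41726834

-41726834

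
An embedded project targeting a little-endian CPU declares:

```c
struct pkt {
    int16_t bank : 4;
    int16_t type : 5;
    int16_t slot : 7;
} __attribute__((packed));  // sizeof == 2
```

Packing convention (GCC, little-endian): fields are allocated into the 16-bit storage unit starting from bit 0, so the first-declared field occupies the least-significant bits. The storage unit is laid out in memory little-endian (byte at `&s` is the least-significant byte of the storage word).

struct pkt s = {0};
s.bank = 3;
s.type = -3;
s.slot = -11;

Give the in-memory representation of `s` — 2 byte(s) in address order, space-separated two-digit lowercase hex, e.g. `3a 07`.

d3 eb

bank (4b) val=3 bits=0x3 at bit 0: 0x0003
type (5b) val=-3 bits=0x1d at bit 4: 0x01d3
slot (7b) val=-11 bits=0x75 at bit 9: 0xebd3
word = 0xebd3 → little-endian bytes:
  [0]=0xd3  [1]=0xeb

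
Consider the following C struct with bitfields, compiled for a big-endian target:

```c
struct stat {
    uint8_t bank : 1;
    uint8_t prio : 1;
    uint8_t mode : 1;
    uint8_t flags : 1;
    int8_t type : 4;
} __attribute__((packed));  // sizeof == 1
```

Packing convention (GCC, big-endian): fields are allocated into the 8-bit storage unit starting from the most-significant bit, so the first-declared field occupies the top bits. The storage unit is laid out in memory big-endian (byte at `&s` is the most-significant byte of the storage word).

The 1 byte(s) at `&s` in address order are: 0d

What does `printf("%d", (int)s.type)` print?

-3

[0]=0x0d (big-endian) → word 0x0d
bank:1 @ bit 7 → (0x0d>>7)&0x1 = 0x0
prio:1 @ bit 6 → (0x0d>>6)&0x1 = 0x0
mode:1 @ bit 5 → (0x0d>>5)&0x1 = 0x0
flags:1 @ bit 4 → (0x0d>>4)&0x1 = 0x0
type:4 @ bit 0 → (0x0d>>0)&0xf = 0xd  ←
type signed 4b, MSB=1: 13 - 16 = -3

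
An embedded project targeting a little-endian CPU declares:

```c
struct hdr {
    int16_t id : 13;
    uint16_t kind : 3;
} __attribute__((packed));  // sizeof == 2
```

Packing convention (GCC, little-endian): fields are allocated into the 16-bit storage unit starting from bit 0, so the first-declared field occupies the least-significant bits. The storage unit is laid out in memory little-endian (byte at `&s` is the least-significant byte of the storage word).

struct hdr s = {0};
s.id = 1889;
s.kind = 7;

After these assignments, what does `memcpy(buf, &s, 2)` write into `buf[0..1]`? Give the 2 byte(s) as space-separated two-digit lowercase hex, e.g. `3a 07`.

61 e7

id:13 = 1889 → 0x761 << 0 → word 0x0761
kind:3 = 7 → 0x7 << 13 → word 0xe761
word = 0xe761 → little-endian bytes:
  [0]=0x61  [1]=0xe7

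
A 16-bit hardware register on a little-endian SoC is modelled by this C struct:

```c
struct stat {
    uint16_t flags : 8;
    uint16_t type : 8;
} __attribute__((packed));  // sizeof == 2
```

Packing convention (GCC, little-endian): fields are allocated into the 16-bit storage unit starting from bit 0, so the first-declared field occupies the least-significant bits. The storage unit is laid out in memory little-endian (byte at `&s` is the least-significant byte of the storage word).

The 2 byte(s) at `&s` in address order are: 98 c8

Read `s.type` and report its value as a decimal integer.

[0]=0x98 [1]=0xc8 (little-endian) → word 0xc898
flags:8 @ bit 0 → (0xc898>>0)&0xff = 0x98
type:8 @ bit 8 → (0xc898>>8)&0xff = 0xc8  ←

200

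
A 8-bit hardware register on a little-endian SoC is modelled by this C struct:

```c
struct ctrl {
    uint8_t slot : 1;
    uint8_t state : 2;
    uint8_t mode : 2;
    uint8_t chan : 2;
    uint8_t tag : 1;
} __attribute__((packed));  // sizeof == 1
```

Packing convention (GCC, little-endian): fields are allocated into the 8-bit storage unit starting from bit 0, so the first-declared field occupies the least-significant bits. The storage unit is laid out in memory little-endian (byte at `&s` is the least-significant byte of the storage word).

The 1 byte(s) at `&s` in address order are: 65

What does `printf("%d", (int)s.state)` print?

[0]=0x65 (little-endian) → word 0x65
slot [0+:1] = (word>>0) & 0x1 = 1
state [1+:2] = (word>>1) & 0x3 = 2  ←
mode [3+:2] = (word>>3) & 0x3 = 0
chan [5+:2] = (word>>5) & 0x3 = 3
tag [7+:1] = (word>>7) & 0x1 = 0

2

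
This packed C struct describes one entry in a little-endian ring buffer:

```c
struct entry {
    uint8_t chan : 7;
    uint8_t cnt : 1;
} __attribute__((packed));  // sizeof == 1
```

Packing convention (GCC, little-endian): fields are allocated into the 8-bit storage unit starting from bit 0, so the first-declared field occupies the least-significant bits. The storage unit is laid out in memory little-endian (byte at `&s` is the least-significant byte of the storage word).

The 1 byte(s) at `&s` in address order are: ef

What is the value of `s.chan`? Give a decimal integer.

[0]=0xef (little-endian) → word 0xef
chan [0+:7] = (word>>0) & 0x7f = 111  ←
cnt [7+:1] = (word>>7) & 0x1 = 1

111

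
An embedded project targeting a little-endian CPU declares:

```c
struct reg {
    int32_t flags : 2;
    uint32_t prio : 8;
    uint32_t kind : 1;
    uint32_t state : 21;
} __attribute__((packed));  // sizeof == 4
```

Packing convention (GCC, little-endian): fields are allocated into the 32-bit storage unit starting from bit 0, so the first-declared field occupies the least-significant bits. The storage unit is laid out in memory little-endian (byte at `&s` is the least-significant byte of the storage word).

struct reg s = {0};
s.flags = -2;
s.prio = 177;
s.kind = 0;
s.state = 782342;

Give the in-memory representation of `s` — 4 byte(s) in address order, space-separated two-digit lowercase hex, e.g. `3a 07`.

flags:2 = -2 → 0x2 << 0 → word 0x00000002
prio:8 = 177 → 0xb1 << 2 → word 0x000002c6
kind:1 = 0 → 0x0 << 10 → word 0x000002c6
state:21 = 782342 → 0xbf006 << 11 → word 0x5f8032c6
word = 0x5f8032c6 → little-endian bytes:
  [0]=0xc6  [1]=0x32  [2]=0x80  [3]=0x5f

c6 32 80 5f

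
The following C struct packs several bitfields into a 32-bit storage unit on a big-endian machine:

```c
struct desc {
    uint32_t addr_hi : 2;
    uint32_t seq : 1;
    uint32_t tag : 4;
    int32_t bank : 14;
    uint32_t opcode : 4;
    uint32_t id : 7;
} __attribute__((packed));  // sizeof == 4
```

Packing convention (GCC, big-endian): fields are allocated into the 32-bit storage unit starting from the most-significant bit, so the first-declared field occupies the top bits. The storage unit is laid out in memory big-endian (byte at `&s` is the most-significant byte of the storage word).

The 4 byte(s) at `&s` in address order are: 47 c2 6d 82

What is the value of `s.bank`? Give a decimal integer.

[0]=0x47 [1]=0xc2 [2]=0x6d [3]=0x82 (big-endian) → word 0x47c26d82
addr_hi [30+:2] = (word>>30) & 0x3 = 1
seq [29+:1] = (word>>29) & 0x1 = 0
tag [25+:4] = (word>>25) & 0xf = 3
bank [11+:14] = (word>>11) & 0x3fff = 14413  ←
opcode [7+:4] = (word>>7) & 0xf = 11
id [0+:7] = (word>>0) & 0x7f = 2
bank signed 14b, MSB=1: 14413 - 16384 = -1971

-1971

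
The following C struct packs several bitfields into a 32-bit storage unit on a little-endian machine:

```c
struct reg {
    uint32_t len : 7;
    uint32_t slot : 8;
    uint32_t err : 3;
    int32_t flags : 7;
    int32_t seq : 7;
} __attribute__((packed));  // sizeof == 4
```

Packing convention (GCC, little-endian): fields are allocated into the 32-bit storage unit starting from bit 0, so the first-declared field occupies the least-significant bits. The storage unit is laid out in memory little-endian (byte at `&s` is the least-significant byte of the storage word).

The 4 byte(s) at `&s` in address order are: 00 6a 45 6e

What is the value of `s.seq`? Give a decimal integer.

[0]=0x00 [1]=0x6a [2]=0x45 [3]=0x6e (little-endian) → word 0x6e456a00
len [0+:7] = (word>>0) & 0x7f = 0
slot [7+:8] = (word>>7) & 0xff = 212
err [15+:3] = (word>>15) & 0x7 = 2
flags [18+:7] = (word>>18) & 0x7f = 17
seq [25+:7] = (word>>25) & 0x7f = 55  ←
seq signed 7b, MSB=0: value = 55

55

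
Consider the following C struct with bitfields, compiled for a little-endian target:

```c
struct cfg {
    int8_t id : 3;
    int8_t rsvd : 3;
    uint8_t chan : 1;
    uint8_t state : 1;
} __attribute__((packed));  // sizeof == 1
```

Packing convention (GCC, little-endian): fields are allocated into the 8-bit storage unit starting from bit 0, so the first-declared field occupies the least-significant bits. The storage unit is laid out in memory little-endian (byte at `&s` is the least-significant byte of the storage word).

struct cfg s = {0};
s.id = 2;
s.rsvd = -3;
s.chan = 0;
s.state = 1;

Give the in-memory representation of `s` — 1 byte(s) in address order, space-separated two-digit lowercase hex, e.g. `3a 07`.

[0+:3] id=2 & 0x7 = 0x2; word=0x02
[3+:3] rsvd=-3 & 0x7 = 0x5; word=0x2a
[6+:1] chan=0 & 0x1 = 0x0; word=0x2a
[7+:1] state=1 & 0x1 = 0x1; word=0xaa
word = 0xaa → little-endian bytes:
  [0]=0xaa

aa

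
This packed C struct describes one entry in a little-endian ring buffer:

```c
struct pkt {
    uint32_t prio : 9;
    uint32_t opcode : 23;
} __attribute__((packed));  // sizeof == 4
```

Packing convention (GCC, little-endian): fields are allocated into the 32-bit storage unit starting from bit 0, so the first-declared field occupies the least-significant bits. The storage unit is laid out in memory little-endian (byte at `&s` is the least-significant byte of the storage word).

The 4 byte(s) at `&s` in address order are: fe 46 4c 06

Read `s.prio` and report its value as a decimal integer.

254

[0]=0xfe [1]=0x46 [2]=0x4c [3]=0x06 (little-endian) → word 0x064c46fe
prio [0+:9] = (word>>0) & 0x1ff = 254  ←
opcode [9+:23] = (word>>9) & 0x7fffff = 206371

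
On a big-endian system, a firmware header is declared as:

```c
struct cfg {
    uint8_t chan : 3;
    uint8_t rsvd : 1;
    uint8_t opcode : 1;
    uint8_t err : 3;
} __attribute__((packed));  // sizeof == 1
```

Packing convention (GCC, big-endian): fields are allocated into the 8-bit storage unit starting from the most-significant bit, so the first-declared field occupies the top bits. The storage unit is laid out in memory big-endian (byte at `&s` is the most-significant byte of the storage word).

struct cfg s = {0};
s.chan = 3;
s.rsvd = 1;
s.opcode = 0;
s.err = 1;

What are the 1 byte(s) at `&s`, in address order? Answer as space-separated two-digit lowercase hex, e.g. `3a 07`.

chan:3 = 3 → 0x3 << 5 → word 0x60
rsvd:1 = 1 → 0x1 << 4 → word 0x70
opcode:1 = 0 → 0x0 << 3 → word 0x70
err:3 = 1 → 0x1 << 0 → word 0x71
word = 0x71 → big-endian bytes:
  [0]=0x71

71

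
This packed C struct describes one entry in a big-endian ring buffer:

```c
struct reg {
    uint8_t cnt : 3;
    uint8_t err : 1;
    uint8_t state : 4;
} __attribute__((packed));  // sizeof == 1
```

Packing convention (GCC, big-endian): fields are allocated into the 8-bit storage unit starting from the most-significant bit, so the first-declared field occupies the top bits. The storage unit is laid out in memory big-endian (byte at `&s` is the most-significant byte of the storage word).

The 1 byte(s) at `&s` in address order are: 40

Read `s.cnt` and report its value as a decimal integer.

[0]=0x40 (big-endian) → word 0x40
cnt:3 @ bit 5 → (0x40>>5)&0x7 = 0x2  ←
err:1 @ bit 4 → (0x40>>4)&0x1 = 0x0
state:4 @ bit 0 → (0x40>>0)&0xf = 0x0

2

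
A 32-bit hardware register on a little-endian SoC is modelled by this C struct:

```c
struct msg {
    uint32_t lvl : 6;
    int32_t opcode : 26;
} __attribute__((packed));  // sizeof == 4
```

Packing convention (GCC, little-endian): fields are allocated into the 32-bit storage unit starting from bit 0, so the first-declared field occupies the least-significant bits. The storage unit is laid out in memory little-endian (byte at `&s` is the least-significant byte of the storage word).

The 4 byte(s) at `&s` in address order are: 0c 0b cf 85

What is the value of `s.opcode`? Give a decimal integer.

-32031700

[0]=0x0c [1]=0x0b [2]=0xcf [3]=0x85 (little-endian) → word 0x85cf0b0c
lvl [0+:6] = (word>>0) & 0x3f = 12
opcode [6+:26] = (word>>6) & 0x3ffffff = 35077164  ←
opcode signed 26b, MSB=1: 35077164 - 67108864 = -32031700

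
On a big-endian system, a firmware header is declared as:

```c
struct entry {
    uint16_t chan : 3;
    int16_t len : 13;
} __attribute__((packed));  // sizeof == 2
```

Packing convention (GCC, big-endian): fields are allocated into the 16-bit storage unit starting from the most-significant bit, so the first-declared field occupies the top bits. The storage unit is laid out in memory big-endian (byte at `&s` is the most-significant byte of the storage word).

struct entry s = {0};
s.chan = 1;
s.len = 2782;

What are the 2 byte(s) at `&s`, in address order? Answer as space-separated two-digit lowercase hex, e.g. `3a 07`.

chan (3b) val=1 bits=0x1 at bit 13: 0x2000
len (13b) val=2782 bits=0xade at bit 0: 0x2ade
word = 0x2ade → big-endian bytes:
  [0]=0x2a  [1]=0xde

2a de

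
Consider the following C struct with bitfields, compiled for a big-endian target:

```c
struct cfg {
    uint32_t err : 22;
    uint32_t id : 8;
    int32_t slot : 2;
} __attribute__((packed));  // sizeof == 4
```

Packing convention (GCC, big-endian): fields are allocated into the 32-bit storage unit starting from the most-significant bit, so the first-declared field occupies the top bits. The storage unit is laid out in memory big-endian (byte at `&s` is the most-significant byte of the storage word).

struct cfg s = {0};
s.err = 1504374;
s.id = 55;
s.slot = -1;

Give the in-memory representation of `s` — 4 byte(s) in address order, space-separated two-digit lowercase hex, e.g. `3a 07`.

5b d1 d8 df

err:22 = 1504374 → 0x16f476 << 10 → word 0x5bd1d800
id:8 = 55 → 0x37 << 2 → word 0x5bd1d8dc
slot:2 = -1 → 0x3 << 0 → word 0x5bd1d8df
word = 0x5bd1d8df → big-endian bytes:
  [0]=0x5b  [1]=0xd1  [2]=0xd8  [3]=0xdf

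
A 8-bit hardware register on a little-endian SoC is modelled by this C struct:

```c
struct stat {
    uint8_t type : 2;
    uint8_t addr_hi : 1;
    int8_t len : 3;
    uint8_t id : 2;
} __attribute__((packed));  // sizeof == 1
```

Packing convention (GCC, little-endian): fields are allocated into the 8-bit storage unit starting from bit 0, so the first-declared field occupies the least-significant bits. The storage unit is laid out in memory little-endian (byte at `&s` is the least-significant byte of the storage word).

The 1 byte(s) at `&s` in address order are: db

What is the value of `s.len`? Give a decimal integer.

[0]=0xdb (little-endian) → word 0xdb
type:2 @ bit 0 → (0xdb>>0)&0x3 = 0x3
addr_hi:1 @ bit 2 → (0xdb>>2)&0x1 = 0x0
len:3 @ bit 3 → (0xdb>>3)&0x7 = 0x3  ←
id:2 @ bit 6 → (0xdb>>6)&0x3 = 0x3
len signed 3b, MSB=0: value = 3

3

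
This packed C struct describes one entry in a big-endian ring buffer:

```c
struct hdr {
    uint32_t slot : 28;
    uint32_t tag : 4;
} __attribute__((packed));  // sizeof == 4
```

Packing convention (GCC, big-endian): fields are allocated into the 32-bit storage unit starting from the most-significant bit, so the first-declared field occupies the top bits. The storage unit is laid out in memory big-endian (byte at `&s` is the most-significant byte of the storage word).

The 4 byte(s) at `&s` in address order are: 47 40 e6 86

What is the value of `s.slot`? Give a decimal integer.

[0]=0x47 [1]=0x40 [2]=0xe6 [3]=0x86 (big-endian) → word 0x4740e686
slot [4+:28] = (word>>4) & 0xfffffff = 74714728  ←
tag [0+:4] = (word>>0) & 0xf = 6

74714728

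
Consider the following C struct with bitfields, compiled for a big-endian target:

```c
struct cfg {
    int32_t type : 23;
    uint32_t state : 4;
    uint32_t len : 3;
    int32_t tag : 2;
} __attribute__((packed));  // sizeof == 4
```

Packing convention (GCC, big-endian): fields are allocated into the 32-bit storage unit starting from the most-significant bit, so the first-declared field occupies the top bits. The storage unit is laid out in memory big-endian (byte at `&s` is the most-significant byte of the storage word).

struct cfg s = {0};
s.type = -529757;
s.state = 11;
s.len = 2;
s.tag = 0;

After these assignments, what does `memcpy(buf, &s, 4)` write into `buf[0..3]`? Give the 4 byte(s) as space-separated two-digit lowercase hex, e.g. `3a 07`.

type:23 = -529757 → 0x77eaa3 << 9 → word 0xefd54600
state:4 = 11 → 0xb << 5 → word 0xefd54760
len:3 = 2 → 0x2 << 2 → word 0xefd54768
tag:2 = 0 → 0x0 << 0 → word 0xefd54768
word = 0xefd54768 → big-endian bytes:
  [0]=0xef  [1]=0xd5  [2]=0x47  [3]=0x68

ef d5 47 68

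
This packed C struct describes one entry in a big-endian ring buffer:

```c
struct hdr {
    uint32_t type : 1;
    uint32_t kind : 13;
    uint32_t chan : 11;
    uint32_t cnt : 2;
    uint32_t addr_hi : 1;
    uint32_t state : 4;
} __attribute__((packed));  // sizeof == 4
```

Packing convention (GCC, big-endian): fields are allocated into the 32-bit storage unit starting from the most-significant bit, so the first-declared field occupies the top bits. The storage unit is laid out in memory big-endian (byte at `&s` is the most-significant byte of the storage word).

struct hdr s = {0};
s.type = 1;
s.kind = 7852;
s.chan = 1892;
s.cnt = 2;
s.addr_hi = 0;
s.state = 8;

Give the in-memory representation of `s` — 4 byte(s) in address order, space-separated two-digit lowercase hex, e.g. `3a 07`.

type:1 = 1 → 0x1 << 31 → word 0x80000000
kind:13 = 7852 → 0x1eac << 18 → word 0xfab00000
chan:11 = 1892 → 0x764 << 7 → word 0xfab3b200
cnt:2 = 2 → 0x2 << 5 → word 0xfab3b240
addr_hi:1 = 0 → 0x0 << 4 → word 0xfab3b240
state:4 = 8 → 0x8 << 0 → word 0xfab3b248
word = 0xfab3b248 → big-endian bytes:
  [0]=0xfa  [1]=0xb3  [2]=0xb2  [3]=0x48

fa b3 b2 48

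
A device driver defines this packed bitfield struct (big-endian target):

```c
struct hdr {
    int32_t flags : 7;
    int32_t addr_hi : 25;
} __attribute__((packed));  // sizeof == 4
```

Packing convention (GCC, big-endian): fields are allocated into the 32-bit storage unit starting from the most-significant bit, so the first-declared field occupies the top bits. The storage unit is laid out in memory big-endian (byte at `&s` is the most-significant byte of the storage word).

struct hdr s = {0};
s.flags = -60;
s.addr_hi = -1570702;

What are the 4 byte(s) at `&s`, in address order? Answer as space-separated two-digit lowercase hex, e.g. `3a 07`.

[25+:7] flags=-60 & 0x7f = 0x44; word=0x88000000
[0+:25] addr_hi=-1570702 & 0x1ffffff = 0x1e80872; word=0x89e80872
word = 0x89e80872 → big-endian bytes:
  [0]=0x89  [1]=0xe8  [2]=0x08  [3]=0x72

89 e8 08 72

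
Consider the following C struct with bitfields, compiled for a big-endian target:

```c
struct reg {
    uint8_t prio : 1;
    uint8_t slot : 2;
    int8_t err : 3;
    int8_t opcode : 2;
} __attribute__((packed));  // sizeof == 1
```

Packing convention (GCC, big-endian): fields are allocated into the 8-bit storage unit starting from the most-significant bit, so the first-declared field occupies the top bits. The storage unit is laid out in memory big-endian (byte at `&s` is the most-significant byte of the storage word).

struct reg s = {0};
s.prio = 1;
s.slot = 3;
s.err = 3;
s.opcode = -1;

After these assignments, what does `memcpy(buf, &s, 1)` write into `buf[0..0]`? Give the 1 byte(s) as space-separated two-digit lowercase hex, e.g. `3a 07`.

[7+:1] prio=1 & 0x1 = 0x1; word=0x80
[5+:2] slot=3 & 0x3 = 0x3; word=0xe0
[2+:3] err=3 & 0x7 = 0x3; word=0xec
[0+:2] opcode=-1 & 0x3 = 0x3; word=0xef
word = 0xef → big-endian bytes:
  [0]=0xef

ef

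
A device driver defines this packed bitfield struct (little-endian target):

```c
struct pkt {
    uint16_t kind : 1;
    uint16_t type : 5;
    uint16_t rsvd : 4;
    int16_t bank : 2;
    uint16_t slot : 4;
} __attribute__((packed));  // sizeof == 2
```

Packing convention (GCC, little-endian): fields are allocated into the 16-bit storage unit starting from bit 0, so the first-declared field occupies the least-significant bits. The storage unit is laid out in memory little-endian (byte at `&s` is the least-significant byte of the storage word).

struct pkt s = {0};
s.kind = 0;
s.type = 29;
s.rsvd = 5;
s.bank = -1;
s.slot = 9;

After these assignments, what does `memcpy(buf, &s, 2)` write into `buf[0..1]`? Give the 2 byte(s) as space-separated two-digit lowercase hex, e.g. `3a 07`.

kind (1b) val=0 bits=0x0 at bit 0: 0x0000
type (5b) val=29 bits=0x1d at bit 1: 0x003a
rsvd (4b) val=5 bits=0x5 at bit 6: 0x017a
bank (2b) val=-1 bits=0x3 at bit 10: 0x0d7a
slot (4b) val=9 bits=0x9 at bit 12: 0x9d7a
word = 0x9d7a → little-endian bytes:
  [0]=0x7a  [1]=0x9d

7a 9d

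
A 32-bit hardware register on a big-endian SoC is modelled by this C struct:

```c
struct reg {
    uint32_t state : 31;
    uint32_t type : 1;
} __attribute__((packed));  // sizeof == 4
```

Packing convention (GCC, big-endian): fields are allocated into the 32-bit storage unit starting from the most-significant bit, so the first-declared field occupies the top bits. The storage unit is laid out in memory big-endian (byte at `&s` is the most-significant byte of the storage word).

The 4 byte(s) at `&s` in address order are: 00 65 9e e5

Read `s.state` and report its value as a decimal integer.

3329906

[0]=0x00 [1]=0x65 [2]=0x9e [3]=0xe5 (big-endian) → word 0x00659ee5
state:31 @ bit 1 → (0x00659ee5>>1)&0x7fffffff = 0x32cf72  ←
type:1 @ bit 0 → (0x00659ee5>>0)&0x1 = 0x1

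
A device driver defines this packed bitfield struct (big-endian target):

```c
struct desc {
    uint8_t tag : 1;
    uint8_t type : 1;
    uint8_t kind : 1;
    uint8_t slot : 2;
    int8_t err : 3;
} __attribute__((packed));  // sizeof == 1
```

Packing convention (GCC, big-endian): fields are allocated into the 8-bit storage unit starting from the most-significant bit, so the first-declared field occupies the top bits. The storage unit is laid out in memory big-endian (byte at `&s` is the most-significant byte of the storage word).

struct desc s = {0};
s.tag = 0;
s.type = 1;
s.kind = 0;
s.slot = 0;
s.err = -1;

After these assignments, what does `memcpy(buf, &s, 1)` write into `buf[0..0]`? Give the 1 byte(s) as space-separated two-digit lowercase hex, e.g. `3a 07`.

47

[7+:1] tag=0 & 0x1 = 0x0; word=0x00
[6+:1] type=1 & 0x1 = 0x1; word=0x40
[5+:1] kind=0 & 0x1 = 0x0; word=0x40
[3+:2] slot=0 & 0x3 = 0x0; word=0x40
[0+:3] err=-1 & 0x7 = 0x7; word=0x47
word = 0x47 → big-endian bytes:
  [0]=0x47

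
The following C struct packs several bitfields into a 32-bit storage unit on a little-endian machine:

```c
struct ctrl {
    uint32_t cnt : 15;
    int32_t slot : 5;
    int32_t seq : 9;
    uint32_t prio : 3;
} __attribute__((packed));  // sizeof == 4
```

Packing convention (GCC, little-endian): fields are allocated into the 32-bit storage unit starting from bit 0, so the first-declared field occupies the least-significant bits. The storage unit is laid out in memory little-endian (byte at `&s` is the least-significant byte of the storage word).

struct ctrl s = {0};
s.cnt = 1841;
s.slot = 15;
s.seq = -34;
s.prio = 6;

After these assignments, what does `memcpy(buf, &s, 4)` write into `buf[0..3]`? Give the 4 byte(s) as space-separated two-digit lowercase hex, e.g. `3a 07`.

[0+:15] cnt=1841 & 0x7fff = 0x731; word=0x00000731
[15+:5] slot=15 & 0x1f = 0xf; word=0x00078731
[20+:9] seq=-34 & 0x1ff = 0x1de; word=0x1de78731
[29+:3] prio=6 & 0x7 = 0x6; word=0xdde78731
word = 0xdde78731 → little-endian bytes:
  [0]=0x31  [1]=0x87  [2]=0xe7  [3]=0xdd

31 87 e7 dd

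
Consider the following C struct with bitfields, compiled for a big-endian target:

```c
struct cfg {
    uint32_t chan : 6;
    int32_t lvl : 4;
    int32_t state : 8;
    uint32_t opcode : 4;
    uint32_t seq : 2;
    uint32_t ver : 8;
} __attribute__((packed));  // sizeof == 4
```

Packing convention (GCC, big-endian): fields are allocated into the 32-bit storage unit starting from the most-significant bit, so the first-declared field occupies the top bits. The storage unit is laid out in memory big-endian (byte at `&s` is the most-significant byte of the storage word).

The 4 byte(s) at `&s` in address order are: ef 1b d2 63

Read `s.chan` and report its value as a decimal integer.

59

[0]=0xef [1]=0x1b [2]=0xd2 [3]=0x63 (big-endian) → word 0xef1bd263
chan:6 @ bit 26 → (0xef1bd263>>26)&0x3f = 0x3b  ←
lvl:4 @ bit 22 → (0xef1bd263>>22)&0xf = 0xc
state:8 @ bit 14 → (0xef1bd263>>14)&0xff = 0x6f
opcode:4 @ bit 10 → (0xef1bd263>>10)&0xf = 0x4
seq:2 @ bit 8 → (0xef1bd263>>8)&0x3 = 0x2
ver:8 @ bit 0 → (0xef1bd263>>0)&0xff = 0x63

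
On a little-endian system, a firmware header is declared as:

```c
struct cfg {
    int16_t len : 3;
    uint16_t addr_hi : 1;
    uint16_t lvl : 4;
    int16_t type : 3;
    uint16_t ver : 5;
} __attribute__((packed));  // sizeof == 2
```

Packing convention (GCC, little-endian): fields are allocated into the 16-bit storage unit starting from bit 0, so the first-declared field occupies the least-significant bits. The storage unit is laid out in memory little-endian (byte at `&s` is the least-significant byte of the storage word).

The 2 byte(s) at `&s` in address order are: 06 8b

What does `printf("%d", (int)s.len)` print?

[0]=0x06 [1]=0x8b (little-endian) → word 0x8b06
len [0+:3] = (word>>0) & 0x7 = 6  ←
addr_hi [3+:1] = (word>>3) & 0x1 = 0
lvl [4+:4] = (word>>4) & 0xf = 0
type [8+:3] = (word>>8) & 0x7 = 3
ver [11+:5] = (word>>11) & 0x1f = 17
len signed 3b, MSB=1: 6 - 8 = -2

-2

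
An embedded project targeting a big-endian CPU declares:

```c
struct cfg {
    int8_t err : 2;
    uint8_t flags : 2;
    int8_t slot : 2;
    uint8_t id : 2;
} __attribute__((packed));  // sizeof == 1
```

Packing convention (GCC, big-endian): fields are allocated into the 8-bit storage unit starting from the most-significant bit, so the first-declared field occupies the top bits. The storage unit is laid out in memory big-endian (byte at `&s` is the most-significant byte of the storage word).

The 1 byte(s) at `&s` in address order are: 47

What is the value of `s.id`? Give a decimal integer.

[0]=0x47 (big-endian) → word 0x47
err:2 @ bit 6 → (0x47>>6)&0x3 = 0x1
flags:2 @ bit 4 → (0x47>>4)&0x3 = 0x0
slot:2 @ bit 2 → (0x47>>2)&0x3 = 0x1
id:2 @ bit 0 → (0x47>>0)&0x3 = 0x3  ←

3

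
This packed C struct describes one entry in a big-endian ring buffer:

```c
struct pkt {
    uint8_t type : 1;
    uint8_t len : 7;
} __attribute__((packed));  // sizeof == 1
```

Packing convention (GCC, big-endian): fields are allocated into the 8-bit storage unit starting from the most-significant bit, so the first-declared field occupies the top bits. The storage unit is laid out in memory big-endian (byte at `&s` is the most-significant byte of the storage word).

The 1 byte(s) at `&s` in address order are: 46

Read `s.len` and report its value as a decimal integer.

[0]=0x46 (big-endian) → word 0x46
type [7+:1] = (word>>7) & 0x1 = 0
len [0+:7] = (word>>0) & 0x7f = 70  ←

70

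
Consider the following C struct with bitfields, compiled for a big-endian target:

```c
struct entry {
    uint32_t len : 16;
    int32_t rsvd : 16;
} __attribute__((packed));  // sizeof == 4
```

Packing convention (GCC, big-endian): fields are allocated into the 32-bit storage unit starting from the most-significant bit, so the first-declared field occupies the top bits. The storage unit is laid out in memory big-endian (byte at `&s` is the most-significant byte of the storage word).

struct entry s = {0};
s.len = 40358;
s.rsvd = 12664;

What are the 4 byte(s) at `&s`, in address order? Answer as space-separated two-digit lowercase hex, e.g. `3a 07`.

9d a6 31 78

[16+:16] len=40358 & 0xffff = 0x9da6; word=0x9da60000
[0+:16] rsvd=12664 & 0xffff = 0x3178; word=0x9da63178
word = 0x9da63178 → big-endian bytes:
  [0]=0x9d  [1]=0xa6  [2]=0x31  [3]=0x78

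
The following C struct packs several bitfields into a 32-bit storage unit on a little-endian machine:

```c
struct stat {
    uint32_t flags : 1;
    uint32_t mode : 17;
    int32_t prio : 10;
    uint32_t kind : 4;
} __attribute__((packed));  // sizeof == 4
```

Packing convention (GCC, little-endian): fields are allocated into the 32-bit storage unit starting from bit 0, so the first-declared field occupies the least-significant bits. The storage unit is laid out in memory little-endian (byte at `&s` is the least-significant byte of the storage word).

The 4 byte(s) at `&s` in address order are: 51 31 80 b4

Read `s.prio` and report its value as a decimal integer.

288

[0]=0x51 [1]=0x31 [2]=0x80 [3]=0xb4 (little-endian) → word 0xb4803151
flags [0+:1] = (word>>0) & 0x1 = 1
mode [1+:17] = (word>>1) & 0x1ffff = 6312
prio [18+:10] = (word>>18) & 0x3ff = 288  ←
kind [28+:4] = (word>>28) & 0xf = 11
prio signed 10b, MSB=0: value = 288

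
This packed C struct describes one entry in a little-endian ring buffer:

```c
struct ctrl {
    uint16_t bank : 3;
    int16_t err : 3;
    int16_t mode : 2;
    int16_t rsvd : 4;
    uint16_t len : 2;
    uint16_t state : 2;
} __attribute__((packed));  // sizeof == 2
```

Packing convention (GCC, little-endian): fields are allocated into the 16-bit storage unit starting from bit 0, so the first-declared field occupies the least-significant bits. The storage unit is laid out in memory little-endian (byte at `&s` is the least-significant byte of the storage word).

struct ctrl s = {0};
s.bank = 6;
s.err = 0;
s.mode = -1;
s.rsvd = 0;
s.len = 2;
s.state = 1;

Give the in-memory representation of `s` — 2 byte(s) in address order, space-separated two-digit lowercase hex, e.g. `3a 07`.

c6 60

bank (3b) val=6 bits=0x6 at bit 0: 0x0006
err (3b) val=0 bits=0x0 at bit 3: 0x0006
mode (2b) val=-1 bits=0x3 at bit 6: 0x00c6
rsvd (4b) val=0 bits=0x0 at bit 8: 0x00c6
len (2b) val=2 bits=0x2 at bit 12: 0x20c6
state (2b) val=1 bits=0x1 at bit 14: 0x60c6
word = 0x60c6 → little-endian bytes:
  [0]=0xc6  [1]=0x60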